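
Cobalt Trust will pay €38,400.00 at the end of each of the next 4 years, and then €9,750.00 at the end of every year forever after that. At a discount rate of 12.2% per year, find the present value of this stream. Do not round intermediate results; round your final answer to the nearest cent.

€166572.81

PV of 4-year annuity: €38,400.00 × [1 − (1+0.122)^−4] / 0.122 = 116144.62217
Perpetuity value at year 4: €9,750.00 / 0.122 = 79918.03279
PV of perpetuity: 79918.03279 / (1+0.122)^4 = 50428.18731
Total PV = 116144.62217 + 50428.18731 = 166572.80948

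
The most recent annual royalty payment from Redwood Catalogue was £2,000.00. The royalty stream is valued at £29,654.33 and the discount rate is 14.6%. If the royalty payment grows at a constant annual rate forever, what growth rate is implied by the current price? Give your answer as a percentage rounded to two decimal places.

7.36%

P = D₀(1+g)/(r−g) ⇒ P(r−g) = D₀(1+g) ⇒ g(P+D₀) = P·r − D₀
g = (P·r − D₀)/(P + D₀) = (£29,654.33×0.146 − £2,000.00) / (£29,654.33 + £2,000.00) = 0.073593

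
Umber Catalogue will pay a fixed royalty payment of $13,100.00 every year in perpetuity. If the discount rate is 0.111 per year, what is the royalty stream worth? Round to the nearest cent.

Level perpetuity: PV = C / r = $13,100.00 / 0.111 = $118,018.02

$118018.02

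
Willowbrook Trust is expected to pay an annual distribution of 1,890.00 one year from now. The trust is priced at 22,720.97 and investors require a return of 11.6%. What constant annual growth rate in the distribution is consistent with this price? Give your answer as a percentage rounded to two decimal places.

3.28%

P = D₁/(r−g) ⇒ g = r − D₁/P = 0.116 − 1,890.00/22,720.97 = 0.032817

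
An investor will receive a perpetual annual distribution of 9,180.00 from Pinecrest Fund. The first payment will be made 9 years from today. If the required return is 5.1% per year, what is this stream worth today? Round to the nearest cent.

120906.81

Value at end of year 8: C / r = 9,180.00 / 0.051 = 180,000.0000
Discount to today: PV = 180,000.0000 / (1 + 0.051)^8 = 180,000.0000 / 1.488750 = 120,906.81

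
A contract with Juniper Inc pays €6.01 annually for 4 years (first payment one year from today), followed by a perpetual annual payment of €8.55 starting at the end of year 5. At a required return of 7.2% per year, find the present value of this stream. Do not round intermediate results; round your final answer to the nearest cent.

PV of 4-year annuity: €6.01 × [1 − (1+0.072)^−4] / 0.072 = 20.26556
Perpetuity value at year 4: €8.55 / 0.072 = 118.75000
PV of perpetuity: 118.75000 / (1+0.072)^4 = 89.91962
Total PV = 20.26556 + 89.91962 = 110.18519

€110.19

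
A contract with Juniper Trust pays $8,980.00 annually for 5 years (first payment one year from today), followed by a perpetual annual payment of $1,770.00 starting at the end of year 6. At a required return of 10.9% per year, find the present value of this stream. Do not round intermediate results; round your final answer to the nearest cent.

PV of 5-year annuity: $8,980.00 × [1 − (1+0.109)^−5] / 0.109 = 33272.81362
Perpetuity value at year 5: $1,770.00 / 0.109 = 16238.53211
PV of perpetuity: 16238.53211 / (1+0.109)^5 = 9680.30493
Total PV = 33272.81362 + 9680.30493 = 42953.11855

$42953.12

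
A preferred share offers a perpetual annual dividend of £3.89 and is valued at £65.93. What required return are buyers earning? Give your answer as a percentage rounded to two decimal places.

5.90%

P = C/r ⇒ r = C/P = £3.89/£65.93 = 0.059002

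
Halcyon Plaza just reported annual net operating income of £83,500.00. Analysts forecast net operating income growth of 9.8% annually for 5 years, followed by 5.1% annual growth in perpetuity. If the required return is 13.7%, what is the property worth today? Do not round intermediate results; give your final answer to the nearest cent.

D_1 = 91683.00000
D_2 = 100667.93400
D_3 = 110533.39153
D_4 = 121365.66390
D_5 = 133259.49896
Terminal value at year 5: TV = D_5×(1+g_2)/(r−g_2) = 140055.73341/0.086 = 1628555.03967
P_0 = D_1/(1+r)^1 + D_2/(1+r)^2 + D_3/(1+r)^3 + D_4/(1+r)^4 + D_5/(1+r)^5 + TV/(1+r)^5
    = 80635.88391 + 77870.00926 + 75199.00630 + 72619.62086 + 70128.71038 + 857038.07691 = 1233491.30762

£1233491.31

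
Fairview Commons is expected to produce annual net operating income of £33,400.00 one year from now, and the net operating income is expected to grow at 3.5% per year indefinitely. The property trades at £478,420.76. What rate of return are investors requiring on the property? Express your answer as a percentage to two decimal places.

P = D₁/(r − g) ⇒ r = D₁/P + g = £33,400.0000/£478,420.76 + 0.035 = 0.069813 + 0.035 = 0.104813

10.48%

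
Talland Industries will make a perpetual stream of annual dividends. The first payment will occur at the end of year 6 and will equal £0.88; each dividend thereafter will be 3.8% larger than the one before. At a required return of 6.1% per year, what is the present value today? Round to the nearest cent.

£28.46

Value at end of year 5: C₁ / (r − g) = £0.88 / (0.061 − 0.038) = £38.2609
Discount to today: PV = £38.2609 / (1 + 0.061)^5 = £38.2609 / 1.344550 = £28.46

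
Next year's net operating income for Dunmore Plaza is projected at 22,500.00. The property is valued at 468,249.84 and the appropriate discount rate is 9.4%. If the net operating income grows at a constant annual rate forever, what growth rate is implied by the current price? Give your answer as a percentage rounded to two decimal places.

4.59%

P = D₁/(r−g) ⇒ g = r − D₁/P = 0.094 − 22,500.00/468,249.84 = 0.045949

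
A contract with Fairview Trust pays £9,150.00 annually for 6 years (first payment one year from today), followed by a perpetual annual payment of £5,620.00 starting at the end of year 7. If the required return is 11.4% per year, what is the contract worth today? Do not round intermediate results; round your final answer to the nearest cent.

PV of 6-year annuity: £9,150.00 × [1 − (1+0.114)^−6] / 0.114 = 38267.43149
Perpetuity value at year 6: £5,620.00 / 0.114 = 49298.24561
PV of perpetuity: 49298.24561 / (1+0.114)^6 = 25794.09644
Total PV = 38267.43149 + 25794.09644 = 64061.52793

£64061.53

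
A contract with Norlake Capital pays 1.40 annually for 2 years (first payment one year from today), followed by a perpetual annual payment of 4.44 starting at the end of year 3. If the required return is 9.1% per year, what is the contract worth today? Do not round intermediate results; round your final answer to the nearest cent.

43.45

PV of 2-year annuity: 1.40 × [1 − (1+0.091)^−2] / 0.091 = 2.45942
Perpetuity value at year 2: 4.44 / 0.091 = 48.79121
PV of perpetuity: 48.79121 / (1+0.091)^2 = 40.99134
Total PV = 2.45942 + 40.99134 = 43.45076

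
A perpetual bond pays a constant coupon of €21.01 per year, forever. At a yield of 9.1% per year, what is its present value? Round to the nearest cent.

Level perpetuity: PV = C / r = €21.01 / 0.091 = €230.88

€230.88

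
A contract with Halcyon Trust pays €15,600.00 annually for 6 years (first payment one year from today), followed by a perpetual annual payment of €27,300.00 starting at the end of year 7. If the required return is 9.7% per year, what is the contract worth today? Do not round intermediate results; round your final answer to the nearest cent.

PV of 6-year annuity: €15,600.00 × [1 − (1+0.097)^−6] / 0.097 = 68543.57089
Perpetuity value at year 6: €27,300.00 / 0.097 = 281443.29897
PV of perpetuity: 281443.29897 / (1+0.097)^6 = 161492.04991
Total PV = 68543.57089 + 161492.04991 = 230035.62080

€230035.62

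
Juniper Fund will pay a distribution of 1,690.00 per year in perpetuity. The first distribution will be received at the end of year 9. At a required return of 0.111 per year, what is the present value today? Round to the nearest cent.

6559.21

Value at end of year 8: C / r = 1,690.00 / 0.111 = 15,225.2252
Discount to today: PV = 15,225.2252 / (1 + 0.111)^8 = 15,225.2252 / 2.321200 = 6,559.21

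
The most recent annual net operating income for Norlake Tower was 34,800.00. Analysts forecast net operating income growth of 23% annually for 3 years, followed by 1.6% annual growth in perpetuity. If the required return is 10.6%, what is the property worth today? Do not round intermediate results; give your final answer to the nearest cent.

669965.06

D_1 = 42804.00000
D_2 = 52648.92000
D_3 = 64758.17160
Terminal value at year 3: TV = D_3×(1+g_2)/(r−g_2) = 65794.30235/0.09 = 731047.80384
P_0 = D_1/(1+r)^1 + D_2/(1+r)^2 + D_3/(1+r)^3 + TV/(1+r)^3
    = 38701.62749 + 43040.68880 + 47866.22714 + 540356.51974 = 669965.06316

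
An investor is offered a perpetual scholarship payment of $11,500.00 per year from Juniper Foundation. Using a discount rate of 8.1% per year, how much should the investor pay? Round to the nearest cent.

Level perpetuity: PV = C / r = $11,500.00 / 0.081 = $141,975.31

$141975.31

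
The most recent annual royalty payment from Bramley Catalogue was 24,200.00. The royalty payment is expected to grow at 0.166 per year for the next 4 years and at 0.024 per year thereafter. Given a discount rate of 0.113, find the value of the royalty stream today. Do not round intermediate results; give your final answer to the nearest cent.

D_1 = 28217.20000
D_2 = 32901.25520
D_3 = 38362.86356
D_4 = 44731.09891
Terminal value at year 4: TV = D_4×(1+g_2)/(r−g_2) = 45804.64529/0.089 = 514658.93583
P_0 = D_1/(1+r)^1 + D_2/(1+r)^2 + D_3/(1+r)^3 + D_4/(1+r)^4 + TV/(1+r)^4
    = 25352.38095 + 26559.63719 + 27824.38182 + 29149.35238 + 335381.31276 = 444267.06510

444267.07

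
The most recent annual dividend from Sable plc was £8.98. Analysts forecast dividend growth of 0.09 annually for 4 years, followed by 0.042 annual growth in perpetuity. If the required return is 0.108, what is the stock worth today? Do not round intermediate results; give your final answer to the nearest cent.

D_1 = 9.78820
D_2 = 10.66914
D_3 = 11.62936
D_4 = 12.67600
Terminal value at year 4: TV = D_4×(1+g_2)/(r−g_2) = 13.20839/0.066 = 200.12720
P_0 = D_1/(1+r)^1 + D_2/(1+r)^2 + D_3/(1+r)^3 + D_4/(1+r)^4 + TV/(1+r)^4
    = 8.83412 + 8.69060 + 8.54942 + 8.41053 + 132.78440 = 167.26907

£167.27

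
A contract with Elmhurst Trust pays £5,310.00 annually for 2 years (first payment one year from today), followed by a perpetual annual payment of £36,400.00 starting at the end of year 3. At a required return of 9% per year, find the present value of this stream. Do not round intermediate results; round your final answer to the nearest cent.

PV of 2-year annuity: £5,310.00 × [1 − (1+0.09)^−2] / 0.09 = 9340.88040
Perpetuity value at year 2: £36,400.00 / 0.09 = 404444.44444
PV of perpetuity: 404444.44444 / (1+0.09)^2 = 340412.79728
Total PV = 9340.88040 + 340412.79728 = 349753.67767

£349753.68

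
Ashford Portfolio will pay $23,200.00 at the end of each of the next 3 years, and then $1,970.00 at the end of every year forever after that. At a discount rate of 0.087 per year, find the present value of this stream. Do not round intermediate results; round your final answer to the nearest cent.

$76671.69

PV of 3-year annuity: $23,200.00 × [1 − (1+0.087)^−3] / 0.087 = 59041.44936
Perpetuity value at year 3: $1,970.00 / 0.087 = 22643.67816
PV of perpetuity: 22643.67816 / (1+0.087)^3 = 17630.24475
Total PV = 59041.44936 + 17630.24475 = 76671.69410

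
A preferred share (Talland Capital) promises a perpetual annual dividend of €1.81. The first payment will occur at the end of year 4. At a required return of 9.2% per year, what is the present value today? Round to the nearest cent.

Value at end of year 3: C / r = €1.81 / 0.092 = €19.6739
Discount to today: PV = €19.6739 / (1 + 0.092)^3 = €19.6739 / 1.302171 = €15.11

€15.11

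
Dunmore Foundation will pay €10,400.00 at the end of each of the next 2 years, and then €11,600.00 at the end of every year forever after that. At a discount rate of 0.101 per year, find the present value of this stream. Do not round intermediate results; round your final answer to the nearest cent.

€112771.63

PV of 2-year annuity: €10,400.00 × [1 − (1+0.101)^−2] / 0.101 = 18025.39348
Perpetuity value at year 2: €11,600.00 / 0.101 = 114851.48515
PV of perpetuity: 114851.48515 / (1+0.101)^2 = 94746.23858
Total PV = 18025.39348 + 94746.23858 = 112771.63205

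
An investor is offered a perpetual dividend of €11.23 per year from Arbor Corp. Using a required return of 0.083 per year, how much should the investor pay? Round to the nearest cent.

Level perpetuity: PV = C / r = €11.23 / 0.083 = €135.30

€135.30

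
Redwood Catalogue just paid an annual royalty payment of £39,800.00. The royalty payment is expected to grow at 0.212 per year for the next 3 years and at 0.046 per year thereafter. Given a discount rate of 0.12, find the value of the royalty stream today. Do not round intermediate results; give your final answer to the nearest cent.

D_1 = 48237.60000
D_2 = 58463.97120
D_3 = 70858.33309
Terminal value at year 3: TV = D_3×(1+g_2)/(r−g_2) = 74117.81642/0.074 = 1001592.11374
P_0 = D_1/(1+r)^1 + D_2/(1+r)^2 + D_3/(1+r)^3 + TV/(1+r)^3
    = 43069.28571 + 46607.11990 + 50435.56189 + 712913.48293 = 853025.45043

£853025.45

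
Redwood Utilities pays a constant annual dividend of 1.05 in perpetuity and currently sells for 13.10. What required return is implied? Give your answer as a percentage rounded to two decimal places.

8.02%

P = C/r ⇒ r = C/P = 1.05/13.10 = 0.080153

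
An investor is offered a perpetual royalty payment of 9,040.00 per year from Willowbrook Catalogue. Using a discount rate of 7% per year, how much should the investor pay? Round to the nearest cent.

Level perpetuity: PV = C / r = 9,040.00 / 0.07 = 129,142.86

129142.86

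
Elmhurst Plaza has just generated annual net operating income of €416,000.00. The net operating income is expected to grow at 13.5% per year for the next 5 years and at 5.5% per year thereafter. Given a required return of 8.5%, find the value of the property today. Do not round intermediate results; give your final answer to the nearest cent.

D_1 = 472160.00000
D_2 = 535901.60000
D_3 = 608248.31600
D_4 = 690361.83866
D_5 = 783560.68688
Terminal value at year 5: TV = D_5×(1+g_2)/(r−g_2) = 826656.52466/0.03 = 27555217.48858
P_0 = D_1/(1+r)^1 + D_2/(1+r)^2 + D_3/(1+r)^3 + D_4/(1+r)^4 + D_5/(1+r)^5 + TV/(1+r)^5
    = 435170.50691 + 455224.44732 + 476202.53245 + 498147.34962 + 521103.44868 + 18325471.27850 = 20711319.56348

€20711319.56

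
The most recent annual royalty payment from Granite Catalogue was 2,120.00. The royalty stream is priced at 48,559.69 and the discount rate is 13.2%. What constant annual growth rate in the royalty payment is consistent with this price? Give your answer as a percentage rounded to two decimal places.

P = D₀(1+g)/(r−g) ⇒ P(r−g) = D₀(1+g) ⇒ g(P+D₀) = P·r − D₀
g = (P·r − D₀)/(P + D₀) = (48,559.69×0.132 − 2,120.00) / (48,559.69 + 2,120.00) = 0.084647

8.46%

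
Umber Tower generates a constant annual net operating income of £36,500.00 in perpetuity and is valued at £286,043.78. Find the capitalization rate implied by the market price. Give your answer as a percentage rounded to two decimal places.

P = C/r ⇒ r = C/P = £36,500.00/£286,043.78 = 0.127603

12.76%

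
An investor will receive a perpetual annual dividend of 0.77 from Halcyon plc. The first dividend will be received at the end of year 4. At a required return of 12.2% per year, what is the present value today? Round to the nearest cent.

Value at end of year 3: C / r = 0.77 / 0.122 = 6.3115
Discount to today: PV = 6.3115 / (1 + 0.122)^3 = 6.3115 / 1.412468 = 4.47

4.47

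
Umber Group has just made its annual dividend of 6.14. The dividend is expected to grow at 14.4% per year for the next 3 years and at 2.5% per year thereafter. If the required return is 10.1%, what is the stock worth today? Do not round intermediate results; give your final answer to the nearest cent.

112.79

D_1 = 7.02416
D_2 = 8.03564
D_3 = 9.19277
Terminal value at year 3: TV = D_3×(1+g_2)/(r−g_2) = 9.42259/0.076 = 123.98145
P_0 = D_1/(1+r)^1 + D_2/(1+r)^2 + D_3/(1+r)^3 + TV/(1+r)^3
    = 6.37980 + 6.62897 + 6.88786 + 92.89552 = 112.79215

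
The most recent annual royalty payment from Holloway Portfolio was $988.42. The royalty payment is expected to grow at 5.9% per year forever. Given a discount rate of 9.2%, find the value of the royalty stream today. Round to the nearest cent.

$31719.30

D₁ = D₀ × (1 + g) = $988.42 × 1.059 = $1,046.7368
Growing perpetuity: P = D₁ / (r − g) = $1,046.7368 / (0.092 − 0.059) = $31,719.30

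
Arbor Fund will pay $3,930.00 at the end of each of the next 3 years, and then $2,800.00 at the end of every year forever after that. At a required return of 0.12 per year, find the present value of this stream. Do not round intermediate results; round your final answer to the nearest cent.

PV of 3-year annuity: $3,930.00 × [1 − (1+0.12)^−3] / 0.12 = 9439.19688
Perpetuity value at year 3: $2,800.00 / 0.12 = 23333.33333
PV of perpetuity: 23333.33333 / (1+0.12)^3 = 16608.20578
Total PV = 9439.19688 + 16608.20578 = 26047.40267

$26047.40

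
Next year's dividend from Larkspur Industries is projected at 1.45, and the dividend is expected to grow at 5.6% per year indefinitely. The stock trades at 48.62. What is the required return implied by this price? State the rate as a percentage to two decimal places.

8.58%

P = D₁/(r − g) ⇒ r = D₁/P + g = 1.4500/48.62 + 0.056 = 0.029823 + 0.056 = 0.085823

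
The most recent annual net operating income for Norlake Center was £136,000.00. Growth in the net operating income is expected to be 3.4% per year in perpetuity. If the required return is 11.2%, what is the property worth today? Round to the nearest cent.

£1802871.79

D₁ = D₀ × (1 + g) = £136,000.00 × 1.034 = £140,624.0000
Growing perpetuity: P = D₁ / (r − g) = £140,624.0000 / (0.112 − 0.034) = £1,802,871.79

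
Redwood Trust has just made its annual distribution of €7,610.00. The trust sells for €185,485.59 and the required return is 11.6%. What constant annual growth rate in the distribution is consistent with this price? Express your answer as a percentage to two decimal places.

P = D₀(1+g)/(r−g) ⇒ P(r−g) = D₀(1+g) ⇒ g(P+D₀) = P·r − D₀
g = (P·r − D₀)/(P + D₀) = (€185,485.59×0.116 − €7,610.00) / (€185,485.59 + €7,610.00) = 0.072018

7.20%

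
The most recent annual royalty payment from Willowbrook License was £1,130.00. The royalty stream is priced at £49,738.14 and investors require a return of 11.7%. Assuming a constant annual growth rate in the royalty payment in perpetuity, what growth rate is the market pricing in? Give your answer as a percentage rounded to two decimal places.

P = D₀(1+g)/(r−g) ⇒ P(r−g) = D₀(1+g) ⇒ g(P+D₀) = P·r − D₀
g = (P·r − D₀)/(P + D₀) = (£49,738.14×0.117 − £1,130.00) / (£49,738.14 + £1,130.00) = 0.092187

9.22%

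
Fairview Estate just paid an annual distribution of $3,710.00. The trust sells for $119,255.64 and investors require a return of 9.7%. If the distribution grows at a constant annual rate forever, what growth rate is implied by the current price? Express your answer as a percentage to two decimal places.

6.39%

P = D₀(1+g)/(r−g) ⇒ P(r−g) = D₀(1+g) ⇒ g(P+D₀) = P·r − D₀
g = (P·r − D₀)/(P + D₀) = ($119,255.64×0.097 − $3,710.00) / ($119,255.64 + $3,710.00) = 0.063902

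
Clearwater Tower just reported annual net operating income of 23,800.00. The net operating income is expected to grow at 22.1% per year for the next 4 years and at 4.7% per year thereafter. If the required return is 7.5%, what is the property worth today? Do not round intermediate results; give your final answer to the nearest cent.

1613354.13

D_1 = 29059.80000
D_2 = 35482.01580
D_3 = 43323.54129
D_4 = 52898.04392
Terminal value at year 4: TV = D_4×(1+g_2)/(r−g_2) = 55384.25198/0.028 = 1978008.99934
P_0 = D_1/(1+r)^1 + D_2/(1+r)^2 + D_3/(1+r)^3 + D_4/(1+r)^4 + TV/(1+r)^4
    = 27032.37209 + 30703.74542 + 34873.74247 + 39610.08331 + 1481134.18661 = 1613354.12990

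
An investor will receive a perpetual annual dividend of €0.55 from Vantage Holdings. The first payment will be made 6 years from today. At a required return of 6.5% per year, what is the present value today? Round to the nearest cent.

€6.18

Value at end of year 5: C / r = €0.55 / 0.065 = €8.4615
Discount to today: PV = €8.4615 / (1 + 0.065)^5 = €8.4615 / 1.370087 = €6.18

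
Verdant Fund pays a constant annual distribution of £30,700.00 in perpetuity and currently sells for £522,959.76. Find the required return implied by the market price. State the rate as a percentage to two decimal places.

P = C/r ⇒ r = C/P = £30,700.00/£522,959.76 = 0.058704

5.87%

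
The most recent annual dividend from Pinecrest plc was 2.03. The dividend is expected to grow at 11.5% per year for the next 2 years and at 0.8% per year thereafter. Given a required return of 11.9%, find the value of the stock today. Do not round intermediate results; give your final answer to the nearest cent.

D_1 = 2.26345
D_2 = 2.52375
Terminal value at year 2: TV = D_2×(1+g_2)/(r−g_2) = 2.54394/0.111 = 22.91835
P_0 = D_1/(1+r)^1 + D_2/(1+r)^2 + TV/(1+r)^2
    = 2.02274 + 2.01551 + 18.30304 = 22.34129

22.34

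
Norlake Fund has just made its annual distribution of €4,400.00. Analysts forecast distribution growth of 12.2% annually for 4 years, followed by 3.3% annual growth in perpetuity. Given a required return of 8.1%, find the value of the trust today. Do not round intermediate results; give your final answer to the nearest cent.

D_1 = 4936.80000
D_2 = 5539.08960
D_3 = 6214.85853
D_4 = 6973.07127
Terminal value at year 4: TV = D_4×(1+g_2)/(r−g_2) = 7203.18262/0.048 = 150066.30467
P_0 = D_1/(1+r)^1 + D_2/(1+r)^2 + D_3/(1+r)^3 + D_4/(1+r)^4 + TV/(1+r)^4
    = 4566.88252 + 4740.09453 + 4919.87610 + 5106.47639 + 109895.62733 = 129228.95686

€129228.96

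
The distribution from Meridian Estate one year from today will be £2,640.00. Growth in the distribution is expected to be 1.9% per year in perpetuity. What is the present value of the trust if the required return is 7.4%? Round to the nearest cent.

£48000.00

Growing perpetuity: P = D₁ / (r − g) = £2,640.0000 / (0.074 − 0.019) = £48,000.00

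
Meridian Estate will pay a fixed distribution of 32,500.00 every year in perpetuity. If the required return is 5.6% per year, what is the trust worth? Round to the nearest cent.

580357.14

Level perpetuity: PV = C / r = 32,500.00 / 0.056 = 580,357.14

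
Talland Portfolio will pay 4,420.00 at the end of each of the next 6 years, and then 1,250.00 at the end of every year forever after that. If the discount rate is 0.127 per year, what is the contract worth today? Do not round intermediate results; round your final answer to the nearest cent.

PV of 6-year annuity: 4,420.00 × [1 − (1+0.127)^−6] / 0.127 = 17817.77803
Perpetuity value at year 6: 1,250.00 / 0.127 = 9842.51969
PV of perpetuity: 9842.51969 / (1+0.127)^6 = 4803.55531
Total PV = 17817.77803 + 4803.55531 = 22621.33334

22621.33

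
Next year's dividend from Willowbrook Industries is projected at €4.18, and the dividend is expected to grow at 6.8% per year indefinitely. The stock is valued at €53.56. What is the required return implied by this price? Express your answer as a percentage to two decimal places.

P = D₁/(r − g) ⇒ r = D₁/P + g = €4.1800/€53.56 + 0.068 = 0.078043 + 0.068 = 0.146043

14.60%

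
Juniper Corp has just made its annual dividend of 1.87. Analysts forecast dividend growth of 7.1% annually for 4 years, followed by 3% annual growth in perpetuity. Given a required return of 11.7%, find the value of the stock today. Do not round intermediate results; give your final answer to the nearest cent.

D_1 = 2.00277
D_2 = 2.14497
D_3 = 2.29726
D_4 = 2.46036
Terminal value at year 4: TV = D_4×(1+g_2)/(r−g_2) = 2.53418/0.087 = 29.12846
P_0 = D_1/(1+r)^1 + D_2/(1+r)^2 + D_3/(1+r)^3 + D_4/(1+r)^4 + TV/(1+r)^4
    = 1.79299 + 1.71915 + 1.64835 + 1.58047 + 18.71133 = 25.45230

25.45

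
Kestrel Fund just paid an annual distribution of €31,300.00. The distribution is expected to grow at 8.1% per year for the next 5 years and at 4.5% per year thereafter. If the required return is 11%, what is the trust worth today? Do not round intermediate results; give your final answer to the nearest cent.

€585472.34

D_1 = 33835.30000
D_2 = 36575.95930
D_3 = 39538.61200
D_4 = 42741.23958
D_5 = 46203.27998
Terminal value at year 5: TV = D_5×(1+g_2)/(r−g_2) = 48282.42758/0.065 = 742806.57816
P_0 = D_1/(1+r)^1 + D_2/(1+r)^2 + D_3/(1+r)^3 + D_4/(1+r)^4 + D_5/(1+r)^5 + TV/(1+r)^5
    = 30482.25225 + 29685.86909 + 28910.29233 + 28154.97838 + 27419.39787 + 440819.55030 = 585472.34021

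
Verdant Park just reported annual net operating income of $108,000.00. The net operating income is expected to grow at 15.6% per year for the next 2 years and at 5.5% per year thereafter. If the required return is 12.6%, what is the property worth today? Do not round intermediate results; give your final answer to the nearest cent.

D_1 = 124848.00000
D_2 = 144324.28800
Terminal value at year 2: TV = D_2×(1+g_2)/(r−g_2) = 152262.12384/0.071 = 2144536.95549
P_0 = D_1/(1+r)^1 + D_2/(1+r)^2 + TV/(1+r)^2
    = 110877.44227 + 113831.54820 + 1691440.61051 = 1916149.60098

$1916149.60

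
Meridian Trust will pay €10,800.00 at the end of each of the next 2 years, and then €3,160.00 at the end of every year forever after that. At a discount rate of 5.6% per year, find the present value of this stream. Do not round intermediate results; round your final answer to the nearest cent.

€70514.60

PV of 2-year annuity: €10,800.00 × [1 − (1+0.056)^−2] / 0.056 = 19912.19008
Perpetuity value at year 2: €3,160.00 / 0.056 = 56428.57143
PV of perpetuity: 56428.57143 / (1+0.056)^2 = 50602.41211
Total PV = 19912.19008 + 50602.41211 = 70514.60219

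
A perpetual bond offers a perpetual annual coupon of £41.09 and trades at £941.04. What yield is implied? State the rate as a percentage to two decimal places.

P = C/r ⇒ r = C/P = £41.09/£941.04 = 0.043664

4.37%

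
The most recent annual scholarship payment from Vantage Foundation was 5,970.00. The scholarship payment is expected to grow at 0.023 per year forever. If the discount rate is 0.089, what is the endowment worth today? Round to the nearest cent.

92535.00

D₁ = D₀ × (1 + g) = 5,970.00 × 1.023 = 6,107.3100
Growing perpetuity: P = D₁ / (r − g) = 6,107.3100 / (0.089 − 0.023) = 92,535.00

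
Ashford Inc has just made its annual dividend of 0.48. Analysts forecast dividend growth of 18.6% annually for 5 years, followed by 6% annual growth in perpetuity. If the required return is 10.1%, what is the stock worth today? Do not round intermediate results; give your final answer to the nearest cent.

21.02

D_1 = 0.56928
D_2 = 0.67517
D_3 = 0.80075
D_4 = 0.94969
D_5 = 1.12633
Terminal value at year 5: TV = D_5×(1+g_2)/(r−g_2) = 1.19391/0.041 = 29.11969
P_0 = D_1/(1+r)^1 + D_2/(1+r)^2 + D_3/(1+r)^3 + D_4/(1+r)^4 + D_5/(1+r)^5 + TV/(1+r)^5
    = 0.51706 + 0.55698 + 0.59998 + 0.64629 + 0.69619 + 17.99907 = 21.01556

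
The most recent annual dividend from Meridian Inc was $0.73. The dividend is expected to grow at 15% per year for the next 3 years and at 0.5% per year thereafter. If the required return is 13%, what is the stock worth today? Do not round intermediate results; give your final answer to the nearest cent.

$8.45

D_1 = 0.83950
D_2 = 0.96542
D_3 = 1.11024
Terminal value at year 3: TV = D_3×(1+g_2)/(r−g_2) = 1.11579/0.125 = 8.92632
P_0 = D_1/(1+r)^1 + D_2/(1+r)^2 + D_3/(1+r)^3 + TV/(1+r)^3
    = 0.74292 + 0.75607 + 0.76945 + 6.18639 = 8.45483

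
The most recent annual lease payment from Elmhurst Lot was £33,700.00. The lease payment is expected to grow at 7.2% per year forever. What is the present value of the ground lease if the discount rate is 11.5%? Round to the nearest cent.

£840148.84

D₁ = D₀ × (1 + g) = £33,700.00 × 1.072 = £36,126.4000
Growing perpetuity: P = D₁ / (r − g) = £36,126.4000 / (0.115 − 0.072) = £840,148.84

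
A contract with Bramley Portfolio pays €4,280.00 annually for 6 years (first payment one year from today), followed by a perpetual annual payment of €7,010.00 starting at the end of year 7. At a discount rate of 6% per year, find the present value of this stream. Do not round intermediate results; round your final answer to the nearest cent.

€103409.04

PV of 6-year annuity: €4,280.00 × [1 − (1+0.06)^−6] / 0.06 = 21046.14812
Perpetuity value at year 6: €7,010.00 / 0.06 = 116833.33333
PV of perpetuity: 116833.33333 / (1+0.06)^6 = 82362.88981
Total PV = 21046.14812 + 82362.88981 = 103409.03792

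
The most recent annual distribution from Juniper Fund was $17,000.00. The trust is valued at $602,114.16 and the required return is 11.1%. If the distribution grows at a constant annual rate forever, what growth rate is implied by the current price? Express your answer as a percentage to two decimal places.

P = D₀(1+g)/(r−g) ⇒ P(r−g) = D₀(1+g) ⇒ g(P+D₀) = P·r − D₀
g = (P·r − D₀)/(P + D₀) = ($602,114.16×0.111 − $17,000.00) / ($602,114.16 + $17,000.00) = 0.080494

8.05%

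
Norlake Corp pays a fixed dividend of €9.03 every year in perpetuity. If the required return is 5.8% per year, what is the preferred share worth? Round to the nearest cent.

€155.69

Level perpetuity: PV = C / r = €9.03 / 0.058 = €155.69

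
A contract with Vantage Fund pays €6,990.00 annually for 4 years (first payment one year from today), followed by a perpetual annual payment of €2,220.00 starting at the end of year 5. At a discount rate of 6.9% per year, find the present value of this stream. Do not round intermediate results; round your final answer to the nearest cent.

€48367.45

PV of 4-year annuity: €6,990.00 × [1 − (1+0.069)^−4] / 0.069 = 23730.15521
Perpetuity value at year 4: €2,220.00 / 0.069 = 32173.91304
PV of perpetuity: 32173.91304 / (1+0.069)^4 = 24637.29722
Total PV = 23730.15521 + 24637.29722 = 48367.45244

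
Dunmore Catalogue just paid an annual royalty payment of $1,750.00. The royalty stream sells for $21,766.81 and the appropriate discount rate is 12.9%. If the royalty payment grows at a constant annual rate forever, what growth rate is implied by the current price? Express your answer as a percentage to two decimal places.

P = D₀(1+g)/(r−g) ⇒ P(r−g) = D₀(1+g) ⇒ g(P+D₀) = P·r − D₀
g = (P·r − D₀)/(P + D₀) = ($21,766.81×0.129 − $1,750.00) / ($21,766.81 + $1,750.00) = 0.044986

4.50%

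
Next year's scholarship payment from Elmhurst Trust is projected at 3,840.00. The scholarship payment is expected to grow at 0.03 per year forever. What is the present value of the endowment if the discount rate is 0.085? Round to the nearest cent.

69818.18

Growing perpetuity: P = D₁ / (r − g) = 3,840.0000 / (0.085 − 0.03) = 69,818.18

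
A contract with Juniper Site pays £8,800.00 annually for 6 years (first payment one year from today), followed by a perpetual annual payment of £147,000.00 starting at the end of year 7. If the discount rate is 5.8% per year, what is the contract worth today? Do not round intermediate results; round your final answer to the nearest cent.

PV of 6-year annuity: £8,800.00 × [1 − (1+0.058)^−6] / 0.058 = 43545.70838
Perpetuity value at year 6: £147,000.00 / 0.058 = 2534482.75862
PV of perpetuity: 2534482.75862 / (1+0.058)^6 = 1807071.49357
Total PV = 43545.70838 + 1807071.49357 = 1850617.20196

£1850617.20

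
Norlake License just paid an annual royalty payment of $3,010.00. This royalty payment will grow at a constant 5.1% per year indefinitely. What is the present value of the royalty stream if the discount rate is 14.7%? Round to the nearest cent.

D₁ = D₀ × (1 + g) = $3,010.00 × 1.051 = $3,163.5100
Growing perpetuity: P = D₁ / (r − g) = $3,163.5100 / (0.147 − 0.051) = $32,953.23

$32953.23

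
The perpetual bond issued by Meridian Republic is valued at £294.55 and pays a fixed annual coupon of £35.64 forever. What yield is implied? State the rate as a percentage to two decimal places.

P = C/r ⇒ r = C/P = £35.64/£294.55 = 0.120998

12.10%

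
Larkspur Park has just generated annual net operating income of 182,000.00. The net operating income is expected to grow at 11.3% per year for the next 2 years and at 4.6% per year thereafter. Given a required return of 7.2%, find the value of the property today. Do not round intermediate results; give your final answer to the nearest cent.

D_1 = 202566.00000
D_2 = 225455.95800
Terminal value at year 2: TV = D_2×(1+g_2)/(r−g_2) = 235826.93207/0.026 = 9070266.61800
P_0 = D_1/(1+r)^1 + D_2/(1+r)^2 + TV/(1+r)^2
    = 188960.82090 + 196187.86722 + 7892788.81189 = 8277937.50000

8277937.50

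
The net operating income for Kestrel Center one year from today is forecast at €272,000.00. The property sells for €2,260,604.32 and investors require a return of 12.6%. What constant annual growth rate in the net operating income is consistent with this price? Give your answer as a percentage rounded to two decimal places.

P = D₁/(r−g) ⇒ g = r − D₁/P = 0.126 − €272,000.00/€2,260,604.32 = 0.005678

0.57%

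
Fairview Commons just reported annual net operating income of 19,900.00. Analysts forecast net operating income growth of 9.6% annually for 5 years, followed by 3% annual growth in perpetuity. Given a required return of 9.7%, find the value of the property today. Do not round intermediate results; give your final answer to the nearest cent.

D_1 = 21810.40000
D_2 = 23904.19840
D_3 = 26199.00145
D_4 = 28714.10559
D_5 = 31470.65972
Terminal value at year 5: TV = D_5×(1+g_2)/(r−g_2) = 32414.77951/0.067 = 483802.67930
P_0 = D_1/(1+r)^1 + D_2/(1+r)^2 + D_3/(1+r)^3 + D_4/(1+r)^4 + D_5/(1+r)^5 + TV/(1+r)^5
    = 19881.85962 + 19863.73577 + 19845.62845 + 19827.53763 + 19809.46330 + 304533.54026 = 403761.76502

403761.77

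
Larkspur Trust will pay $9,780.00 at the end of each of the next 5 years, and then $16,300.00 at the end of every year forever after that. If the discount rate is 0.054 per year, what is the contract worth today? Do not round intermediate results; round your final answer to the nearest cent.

PV of 5-year annuity: $9,780.00 × [1 − (1+0.054)^−5] / 0.054 = 41878.15607
Perpetuity value at year 5: $16,300.00 / 0.054 = 301851.85185
PV of perpetuity: 301851.85185 / (1+0.054)^5 = 232054.92507
Total PV = 41878.15607 + 232054.92507 = 273933.08114

$273933.08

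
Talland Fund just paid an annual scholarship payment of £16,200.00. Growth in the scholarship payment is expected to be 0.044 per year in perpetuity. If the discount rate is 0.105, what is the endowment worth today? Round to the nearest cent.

D₁ = D₀ × (1 + g) = £16,200.00 × 1.044 = £16,912.8000
Growing perpetuity: P = D₁ / (r − g) = £16,912.8000 / (0.105 − 0.044) = £277,259.02

£277259.02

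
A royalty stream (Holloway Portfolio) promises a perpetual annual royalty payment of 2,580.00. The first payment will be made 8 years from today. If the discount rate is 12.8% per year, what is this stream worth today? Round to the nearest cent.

8674.53

Value at end of year 7: C / r = 2,580.00 / 0.128 = 20,156.2500
Discount to today: PV = 20,156.2500 / (1 + 0.128)^7 = 20,156.2500 / 2.323612 = 8,674.53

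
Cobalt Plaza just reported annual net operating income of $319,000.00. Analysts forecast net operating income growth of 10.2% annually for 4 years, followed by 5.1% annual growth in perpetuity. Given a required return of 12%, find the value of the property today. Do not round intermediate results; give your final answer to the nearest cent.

D_1 = 351538.00000
D_2 = 387394.87600
D_3 = 426909.15335
D_4 = 470453.88699
Terminal value at year 4: TV = D_4×(1+g_2)/(r−g_2) = 494447.03523/0.069 = 7165899.06131
P_0 = D_1/(1+r)^1 + D_2/(1+r)^2 + D_3/(1+r)^3 + D_4/(1+r)^4 + TV/(1+r)^4
    = 313873.21429 + 308828.82334 + 303865.50297 + 298981.95024 + 4554058.40149 = 5779607.89232

$5779607.89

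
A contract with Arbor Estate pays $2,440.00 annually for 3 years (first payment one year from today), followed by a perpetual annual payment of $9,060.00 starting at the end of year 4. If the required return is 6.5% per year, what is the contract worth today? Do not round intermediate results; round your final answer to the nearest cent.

$121851.71

PV of 3-year annuity: $2,440.00 × [1 − (1+0.065)^−3] / 0.065 = 6462.28025
Perpetuity value at year 3: $9,060.00 / 0.065 = 139384.61538
PV of perpetuity: 139384.61538 / (1+0.065)^3 = 115389.42726
Total PV = 6462.28025 + 115389.42726 = 121851.70750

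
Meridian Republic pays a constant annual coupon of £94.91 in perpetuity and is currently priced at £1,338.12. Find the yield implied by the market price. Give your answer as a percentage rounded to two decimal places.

7.09%

P = C/r ⇒ r = C/P = £94.91/£1,338.12 = 0.070928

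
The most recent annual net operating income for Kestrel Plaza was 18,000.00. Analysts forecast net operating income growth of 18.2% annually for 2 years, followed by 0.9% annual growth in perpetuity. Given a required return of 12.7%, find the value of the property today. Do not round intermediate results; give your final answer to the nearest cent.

D_1 = 21276.00000
D_2 = 25148.23200
Terminal value at year 2: TV = D_2×(1+g_2)/(r−g_2) = 25374.56609/0.118 = 215038.69566
P_0 = D_1/(1+r)^1 + D_2/(1+r)^2 + TV/(1+r)^2
    = 18878.43833 + 19799.74632 + 169304.61052 = 207982.79518

207982.80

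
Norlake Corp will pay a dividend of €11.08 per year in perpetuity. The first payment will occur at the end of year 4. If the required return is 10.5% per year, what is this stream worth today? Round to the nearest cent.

Value at end of year 3: C / r = €11.08 / 0.105 = €105.5238
Discount to today: PV = €105.5238 / (1 + 0.105)^3 = €105.5238 / 1.349233 = €78.21

€78.21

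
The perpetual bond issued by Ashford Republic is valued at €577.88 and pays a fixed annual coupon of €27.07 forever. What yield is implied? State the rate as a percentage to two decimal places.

P = C/r ⇒ r = C/P = €27.07/€577.88 = 0.046844

4.68%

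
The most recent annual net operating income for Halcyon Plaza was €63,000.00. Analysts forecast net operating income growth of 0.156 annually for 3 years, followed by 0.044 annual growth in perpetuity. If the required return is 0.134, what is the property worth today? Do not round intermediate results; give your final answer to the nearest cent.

D_1 = 72828.00000
D_2 = 84189.16800
D_3 = 97322.67821
Terminal value at year 3: TV = D_3×(1+g_2)/(r−g_2) = 101604.87605/0.09 = 1128943.06721
P_0 = D_1/(1+r)^1 + D_2/(1+r)^2 + D_3/(1+r)^3 + TV/(1+r)^3
    = 64222.22222 + 65468.15599 + 66738.26131 + 774163.83115 = 970592.47066

€970592.47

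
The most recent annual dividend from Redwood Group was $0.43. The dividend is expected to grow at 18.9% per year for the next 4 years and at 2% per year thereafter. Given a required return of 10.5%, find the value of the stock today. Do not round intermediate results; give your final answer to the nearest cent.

D_1 = 0.51127
D_2 = 0.60790
D_3 = 0.72279
D_4 = 0.85940
Terminal value at year 4: TV = D_4×(1+g_2)/(r−g_2) = 0.87659/0.085 = 10.31281
P_0 = D_1/(1+r)^1 + D_2/(1+r)^2 + D_3/(1+r)^3 + D_4/(1+r)^4 + TV/(1+r)^4
    = 0.46269 + 0.49786 + 0.53571 + 0.57643 + 6.91716 = 8.98985

$8.99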